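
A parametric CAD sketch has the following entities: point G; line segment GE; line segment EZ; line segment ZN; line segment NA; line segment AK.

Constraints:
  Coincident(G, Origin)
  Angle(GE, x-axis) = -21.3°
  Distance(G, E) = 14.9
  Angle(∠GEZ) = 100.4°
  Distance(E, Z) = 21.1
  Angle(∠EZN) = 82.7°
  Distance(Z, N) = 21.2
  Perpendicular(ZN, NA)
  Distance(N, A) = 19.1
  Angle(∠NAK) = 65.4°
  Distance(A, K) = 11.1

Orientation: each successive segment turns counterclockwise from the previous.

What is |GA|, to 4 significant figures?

4.494

G is at the origin; GE runs at -21.3° with length 14.9, so E = (13.88, -5.412). ∠GEZ = 100.4° gives EZ at 58.30° from the x-axis; with |EZ| = 21.1, Z = (24.97, 12.54). ∠EZN = 82.7° gives ZN at 155.6° from the x-axis; with |ZN| = 21.2, N = (5.663, 21.30). ZN is perpendicular to NA, so NA runs at -114.4°; with |NA| = 19.1, A = (-2.227, 3.903). Then |GA| = |A − G| = 4.494.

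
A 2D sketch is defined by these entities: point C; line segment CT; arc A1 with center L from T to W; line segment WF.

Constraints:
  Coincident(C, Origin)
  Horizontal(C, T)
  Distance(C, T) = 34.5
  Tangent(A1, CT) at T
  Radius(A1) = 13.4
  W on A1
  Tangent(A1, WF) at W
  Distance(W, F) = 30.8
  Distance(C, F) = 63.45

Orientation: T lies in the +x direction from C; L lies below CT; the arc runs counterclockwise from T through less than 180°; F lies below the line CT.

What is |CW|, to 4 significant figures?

32.79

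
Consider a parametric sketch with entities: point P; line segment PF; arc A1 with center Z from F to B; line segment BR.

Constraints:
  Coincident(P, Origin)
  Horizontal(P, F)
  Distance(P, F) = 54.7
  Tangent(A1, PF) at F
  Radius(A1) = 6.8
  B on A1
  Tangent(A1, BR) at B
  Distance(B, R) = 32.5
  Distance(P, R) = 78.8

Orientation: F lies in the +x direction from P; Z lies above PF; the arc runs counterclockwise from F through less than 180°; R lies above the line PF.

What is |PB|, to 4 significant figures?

61.45

Checks: |ZF| = 6.800 ✓; |ZB| = 6.800 ✓; ∠(ZB, BR) = 90.00° ✓; |BR| = 32.50 ✓; |PR| = 78.80 ✓.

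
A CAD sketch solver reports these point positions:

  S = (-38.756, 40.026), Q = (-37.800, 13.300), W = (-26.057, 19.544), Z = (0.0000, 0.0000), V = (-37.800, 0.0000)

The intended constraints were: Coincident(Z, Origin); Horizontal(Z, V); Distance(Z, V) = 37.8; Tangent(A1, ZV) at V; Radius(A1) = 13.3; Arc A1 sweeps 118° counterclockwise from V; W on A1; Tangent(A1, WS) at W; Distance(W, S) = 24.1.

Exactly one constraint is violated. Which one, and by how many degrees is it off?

Tangent(A1, WS) at W — off by 3.80°.

Z = (0.00, 0.00) ✓; Z.y = 0.00, V.y = 0.00 ✓; |ZV| = 37.80 ✓; ∠(QV, VZ) = 90.00° ✓; |QV| = 13.30 ✓; bearing(Q→W) − bearing(Q→V) = 118.0° ✓; |QW| = 13.30 ✓; ∠(QW, WS) = 86.20° ✗; |WS| = 24.10 ✓.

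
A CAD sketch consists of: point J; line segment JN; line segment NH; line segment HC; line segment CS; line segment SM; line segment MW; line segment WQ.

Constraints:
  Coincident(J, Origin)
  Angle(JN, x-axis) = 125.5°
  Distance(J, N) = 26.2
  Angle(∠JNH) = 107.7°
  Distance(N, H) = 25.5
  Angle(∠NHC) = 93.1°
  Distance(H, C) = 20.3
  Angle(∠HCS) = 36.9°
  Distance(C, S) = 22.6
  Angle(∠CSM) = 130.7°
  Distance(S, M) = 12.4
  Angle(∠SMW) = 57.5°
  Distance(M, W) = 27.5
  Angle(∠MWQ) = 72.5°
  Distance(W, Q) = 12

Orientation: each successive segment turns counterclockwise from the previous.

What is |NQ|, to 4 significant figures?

28.61

J is at the origin; JN runs at 125.5° with length 26.2, so N = (-15.21, 21.33). ∠JNH = 107.7° gives NH at -162.2° from the x-axis; with |NH| = 25.5, H = (-39.49, 13.53). ∠NHC = 93.1° gives HC at -75.30° from the x-axis; with |HC| = 20.3, C = (-34.34, -6.101). ∠HCS = 36.9° gives CS at 67.80° from the x-axis; with |CS| = 22.6, S = (-25.80, 14.82). ∠CSM = 130.7° gives SM at 117.1° from the x-axis; with |SM| = 12.4, M = (-31.45, 25.86). ∠SMW = 57.5° gives MW at -120.4° from the x-axis; with |MW| = 27.5, W = (-45.37, 2.143). ∠MWQ = 72.5° gives WQ at -12.90° from the x-axis; with |WQ| = 12.0, Q = (-33.67, -0.5358). Then |NQ| = |Q − N| = 28.61.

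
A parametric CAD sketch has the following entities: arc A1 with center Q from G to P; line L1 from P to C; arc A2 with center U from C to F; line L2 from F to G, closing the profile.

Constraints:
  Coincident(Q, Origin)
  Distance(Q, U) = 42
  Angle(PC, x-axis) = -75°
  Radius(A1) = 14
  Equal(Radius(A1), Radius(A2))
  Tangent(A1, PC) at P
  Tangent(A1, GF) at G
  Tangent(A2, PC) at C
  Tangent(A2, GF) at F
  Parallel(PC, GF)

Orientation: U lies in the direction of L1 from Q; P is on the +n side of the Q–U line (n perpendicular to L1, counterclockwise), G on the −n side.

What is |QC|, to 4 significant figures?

44.27

The slot axis is L1's direction at -75.0°, so u = (cos -75.0°, sin -75.0°) = (0.2588, -0.9659) and n = (−sin -75.0°, cos -75.0°) = (0.9659, 0.2588). Q is at the origin and U lies 42.0 along u from Q, so U = 42.0·u = (10.87, -40.57). Tangency of A1 to both parallel lines with radius 14.0 puts P and G at Q ± 14.0·n: P = (13.52, 3.623), G = (-13.52, -3.623). Equal radii place C and F the same way about U: C = U + 14.0·n = (24.39, -36.95), F = U − 14.0·n = (-2.653, -44.19). Then |QC| = |C − Q| = 44.27.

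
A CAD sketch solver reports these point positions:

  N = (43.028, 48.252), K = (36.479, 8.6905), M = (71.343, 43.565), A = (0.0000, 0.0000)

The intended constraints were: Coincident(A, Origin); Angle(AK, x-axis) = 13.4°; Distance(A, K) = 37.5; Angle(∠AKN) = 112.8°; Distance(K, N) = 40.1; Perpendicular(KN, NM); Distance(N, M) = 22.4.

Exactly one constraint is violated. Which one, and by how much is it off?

Distance(N, M) = 22.4 — off by 6.30.

A = (0.00, 0.00) ✓; AK at 13.40° ✓; |AK| = 37.50 ✓; ∠AKN = 112.8° ✓; |KN| = 40.10 ✓; ∠(KN, NM) = 90.00° ✓; |NM| = 28.70 ✗.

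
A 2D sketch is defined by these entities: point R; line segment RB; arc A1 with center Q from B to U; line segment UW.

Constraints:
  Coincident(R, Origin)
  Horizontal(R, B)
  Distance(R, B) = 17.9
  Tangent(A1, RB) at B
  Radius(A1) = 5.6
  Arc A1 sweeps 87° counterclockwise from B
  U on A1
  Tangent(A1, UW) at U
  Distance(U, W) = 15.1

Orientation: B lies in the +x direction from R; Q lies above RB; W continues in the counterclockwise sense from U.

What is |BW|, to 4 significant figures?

21.36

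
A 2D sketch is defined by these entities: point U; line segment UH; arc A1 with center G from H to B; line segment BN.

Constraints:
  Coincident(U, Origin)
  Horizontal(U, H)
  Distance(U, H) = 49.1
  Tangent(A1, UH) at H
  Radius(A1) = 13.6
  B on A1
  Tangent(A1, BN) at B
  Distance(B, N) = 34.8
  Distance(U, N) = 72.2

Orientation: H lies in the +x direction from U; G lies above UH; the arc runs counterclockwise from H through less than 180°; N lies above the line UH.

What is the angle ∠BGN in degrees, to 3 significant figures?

68.7°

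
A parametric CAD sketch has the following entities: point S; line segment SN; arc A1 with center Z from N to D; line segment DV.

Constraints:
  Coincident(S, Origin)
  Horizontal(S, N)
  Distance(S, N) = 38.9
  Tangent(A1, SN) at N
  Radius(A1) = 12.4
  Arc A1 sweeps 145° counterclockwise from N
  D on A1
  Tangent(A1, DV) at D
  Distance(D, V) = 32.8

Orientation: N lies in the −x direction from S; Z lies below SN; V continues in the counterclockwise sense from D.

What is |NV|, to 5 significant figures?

45.846

On A1, N sits at bearing 90° from Z; a 145° counterclockwise sweep puts D at bearing 235°, so D = Z + 12.4·(cos 235°, sin 235°) = (-46.012, -22.557). The tangent condition forces ZD to be normal to DV, so DV runs along (−sin 235°, cos 235°); with |DV| = 32.8, V = (-19.144, -41.371). Then |NV| = |V − N| = 45.846.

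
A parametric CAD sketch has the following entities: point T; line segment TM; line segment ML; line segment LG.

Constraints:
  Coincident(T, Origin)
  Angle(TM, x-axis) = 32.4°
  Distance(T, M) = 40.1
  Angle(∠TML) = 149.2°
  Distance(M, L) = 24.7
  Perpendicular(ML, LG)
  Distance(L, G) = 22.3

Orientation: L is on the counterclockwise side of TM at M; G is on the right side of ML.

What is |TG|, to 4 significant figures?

73.03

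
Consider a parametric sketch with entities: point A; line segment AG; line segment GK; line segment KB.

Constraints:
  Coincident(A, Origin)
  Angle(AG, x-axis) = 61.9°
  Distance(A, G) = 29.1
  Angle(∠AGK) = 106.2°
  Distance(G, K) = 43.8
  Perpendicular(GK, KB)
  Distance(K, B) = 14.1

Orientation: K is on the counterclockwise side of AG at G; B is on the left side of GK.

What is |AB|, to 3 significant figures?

53.7

A is at the origin; AG runs at 61.9° with length 29.1, so G = 29.1·(cos 61.9°, sin 61.9°) = (13.7, 25.7). ∠AGK = 106.2°, so GK runs at 61.9° + (180° − 106.2°) = 136° from the x-axis; with |GK| = 43.8, K = G + 43.8·(cos 136°, sin 136°) = (-17.6, 56.3). GK ⟂ KB; with |KB| = 14.1 on the left of GK, B = K + 14.1·(-0.698, -0.716) = (-27.5, 46.2). Then |AB| = |B − A| = 53.7.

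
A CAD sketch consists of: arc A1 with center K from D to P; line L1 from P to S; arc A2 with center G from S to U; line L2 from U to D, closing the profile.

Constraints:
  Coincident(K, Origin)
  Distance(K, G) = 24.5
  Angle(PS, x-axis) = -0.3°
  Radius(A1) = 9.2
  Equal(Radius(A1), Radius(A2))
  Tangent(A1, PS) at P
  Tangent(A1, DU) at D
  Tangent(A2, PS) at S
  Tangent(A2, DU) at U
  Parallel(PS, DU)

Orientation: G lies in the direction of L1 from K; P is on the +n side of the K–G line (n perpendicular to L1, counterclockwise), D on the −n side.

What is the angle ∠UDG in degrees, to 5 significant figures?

20.582°

The slot axis is L1's direction at -0.3°, so u = (cos -0.3°, sin -0.3°) = (0.99999, -0.0052360) and n = (−sin -0.3°, cos -0.3°) = (0.0052360, 0.99999). K is at the origin and G lies 24.5 along u from K, so G = 24.5·u = (24.500, -0.12828). Tangency of A1 to both parallel lines with radius 9.2 puts P and D at K ± 9.2·n: P = (0.048171, 9.1999), D = (-0.048171, -9.1999). Equal radii place S and U the same way about G: S = G + 9.2·n = (24.548, 9.0716), U = G − 9.2·n = (24.451, -9.3282). Then cos ∠UDG = DU·DG / (|DU||DG|), giving 20.582°.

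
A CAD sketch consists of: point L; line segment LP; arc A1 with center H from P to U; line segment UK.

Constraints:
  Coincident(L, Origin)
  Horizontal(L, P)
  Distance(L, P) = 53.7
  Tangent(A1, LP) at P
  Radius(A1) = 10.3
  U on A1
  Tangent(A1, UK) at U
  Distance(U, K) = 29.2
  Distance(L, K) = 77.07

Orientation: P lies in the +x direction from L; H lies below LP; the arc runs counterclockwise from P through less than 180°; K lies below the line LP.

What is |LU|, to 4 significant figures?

49.57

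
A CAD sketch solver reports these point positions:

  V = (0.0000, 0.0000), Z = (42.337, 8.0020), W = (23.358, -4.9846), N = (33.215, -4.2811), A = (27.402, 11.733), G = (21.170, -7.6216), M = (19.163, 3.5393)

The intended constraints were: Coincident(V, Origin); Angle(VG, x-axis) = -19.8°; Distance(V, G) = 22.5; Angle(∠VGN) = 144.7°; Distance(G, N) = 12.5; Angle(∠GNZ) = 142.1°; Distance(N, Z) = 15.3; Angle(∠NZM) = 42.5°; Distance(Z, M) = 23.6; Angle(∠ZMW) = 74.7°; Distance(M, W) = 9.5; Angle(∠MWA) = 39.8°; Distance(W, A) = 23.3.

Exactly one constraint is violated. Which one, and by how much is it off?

Distance(W, A) = 23.3 — off by 6.10.

V = (0.00, 0.00) ✓; VG at -19.80° ✓; |VG| = 22.50 ✓; ∠VGN = 144.7° ✓; |GN| = 12.50 ✓; ∠GNZ = 142.1° ✓; |NZ| = 15.30 ✓; ∠NZM = 42.50° ✓; |ZM| = 23.60 ✓; ∠ZMW = 74.70° ✓; |MW| = 9.500 ✓; ∠MWA = 39.80° ✓; |WA| = 17.20 ✗.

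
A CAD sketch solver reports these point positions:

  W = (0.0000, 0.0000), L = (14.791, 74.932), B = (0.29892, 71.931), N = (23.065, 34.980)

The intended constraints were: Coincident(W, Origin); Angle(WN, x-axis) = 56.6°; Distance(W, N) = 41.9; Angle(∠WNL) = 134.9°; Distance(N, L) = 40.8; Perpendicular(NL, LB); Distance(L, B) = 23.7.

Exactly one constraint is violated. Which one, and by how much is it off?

Distance(L, B) = 23.7 — off by 8.90.

W = (0.00, 0.00) ✓; WN at 56.60° ✓; |WN| = 41.90 ✓; ∠WNL = 134.9° ✓; |NL| = 40.80 ✓; ∠(NL, LB) = 90.00° ✓; |LB| = 14.80 ✗.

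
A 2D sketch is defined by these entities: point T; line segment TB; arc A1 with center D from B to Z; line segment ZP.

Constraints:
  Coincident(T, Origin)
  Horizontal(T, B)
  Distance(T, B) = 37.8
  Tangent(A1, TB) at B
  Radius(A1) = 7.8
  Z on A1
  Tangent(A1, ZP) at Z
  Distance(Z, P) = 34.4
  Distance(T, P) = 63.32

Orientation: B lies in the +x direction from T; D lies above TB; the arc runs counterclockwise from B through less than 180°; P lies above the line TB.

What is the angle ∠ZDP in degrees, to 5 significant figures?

77.225°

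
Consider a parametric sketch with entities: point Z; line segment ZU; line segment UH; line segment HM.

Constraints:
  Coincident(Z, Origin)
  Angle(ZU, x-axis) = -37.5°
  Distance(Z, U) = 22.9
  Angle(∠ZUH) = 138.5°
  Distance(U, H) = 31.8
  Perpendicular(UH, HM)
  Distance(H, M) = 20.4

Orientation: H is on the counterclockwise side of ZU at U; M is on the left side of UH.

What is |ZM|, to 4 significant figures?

49.23

Z is at the origin; ZU runs at -37.5° with length 22.9, so U = 22.9·(cos -37.5°, sin -37.5°) = (18.17, -13.94). ∠ZUH = 138.5°, so UH runs at -37.5° + (180° − 138.5°) = 4.000° from the x-axis; with |UH| = 31.8, H = U + 31.8·(cos 4.000°, sin 4.000°) = (49.89, -11.72). UH is perpendicular to HM; with |HM| = 20.4 on the left of UH, M = H + 20.4·(-0.06976, 0.9976) = (48.47, 8.628). Then |ZM| = |M − Z| = 49.23.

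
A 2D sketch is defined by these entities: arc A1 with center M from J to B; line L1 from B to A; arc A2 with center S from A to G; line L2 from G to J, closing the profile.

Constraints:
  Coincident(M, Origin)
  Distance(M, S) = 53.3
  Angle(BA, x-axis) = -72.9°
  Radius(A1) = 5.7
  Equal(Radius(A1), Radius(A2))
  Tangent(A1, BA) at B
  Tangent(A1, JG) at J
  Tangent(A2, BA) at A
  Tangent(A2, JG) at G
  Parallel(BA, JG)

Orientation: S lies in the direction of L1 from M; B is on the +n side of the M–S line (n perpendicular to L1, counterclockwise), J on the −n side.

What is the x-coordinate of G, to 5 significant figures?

10.224

The slot axis is L1's direction at -72.9°, so u = (cos -72.9°, sin -72.9°) = (0.29404, -0.95579) and n = (−sin -72.9°, cos -72.9°) = (0.95579, 0.29404). M is at the origin and S lies 53.3 along u from M, so S = 53.3·u = (15.672, -50.944). Tangency of A1 to both parallel lines with radius 5.7 puts B and J at M ± 5.7·n: B = (5.4480, 1.6760), J = (-5.4480, -1.6760). Equal radii place A and G the same way about S: A = S + 5.7·n = (21.120, -49.268), G = S − 5.7·n = (10.224, -52.620). So G.x = 10.224.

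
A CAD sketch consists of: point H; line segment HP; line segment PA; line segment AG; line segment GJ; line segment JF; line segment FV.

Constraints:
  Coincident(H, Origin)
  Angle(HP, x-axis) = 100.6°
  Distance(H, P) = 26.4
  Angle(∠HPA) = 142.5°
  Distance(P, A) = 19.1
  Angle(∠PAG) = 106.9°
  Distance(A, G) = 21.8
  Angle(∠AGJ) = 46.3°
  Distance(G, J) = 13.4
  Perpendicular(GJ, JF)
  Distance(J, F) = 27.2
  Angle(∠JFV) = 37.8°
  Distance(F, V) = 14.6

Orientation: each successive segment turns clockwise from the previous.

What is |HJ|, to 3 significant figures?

34.4

∠PAG = 106.9° gives AG at -10.0° from the x-axis; with |AG| = 21.8, G = (25.3, 39.2). ∠AGJ = 46.3° gives GJ at -144° from the x-axis; with |GJ| = 13.4, J = (14.5, 31.3). Then |HJ| = |J − H| = 34.4.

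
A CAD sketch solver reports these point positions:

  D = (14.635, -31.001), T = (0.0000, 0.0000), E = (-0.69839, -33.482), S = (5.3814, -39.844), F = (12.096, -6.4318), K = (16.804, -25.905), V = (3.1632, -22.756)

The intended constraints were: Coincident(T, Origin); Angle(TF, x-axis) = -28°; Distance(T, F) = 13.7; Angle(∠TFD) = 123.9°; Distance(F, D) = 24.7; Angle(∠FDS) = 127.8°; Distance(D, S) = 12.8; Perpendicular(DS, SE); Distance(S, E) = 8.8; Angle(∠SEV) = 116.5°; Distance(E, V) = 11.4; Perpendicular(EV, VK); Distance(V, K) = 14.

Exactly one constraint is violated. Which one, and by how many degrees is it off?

Perpendicular(EV, VK) — off by 6.80°.

T = (0.00, 0.00) ✓; TF at -28.00° ✓; |TF| = 13.70 ✓; ∠TFD = 123.9° ✓; |FD| = 24.70 ✓; ∠FDS = 127.8° ✓; |DS| = 12.80 ✓; ∠(DS, SE) = 90.00° ✓; |SE| = 8.800 ✓; ∠SEV = 116.5° ✓; |EV| = 11.40 ✓; ∠(EV, VK) = 83.20° ✗; |VK| = 14.00 ✓.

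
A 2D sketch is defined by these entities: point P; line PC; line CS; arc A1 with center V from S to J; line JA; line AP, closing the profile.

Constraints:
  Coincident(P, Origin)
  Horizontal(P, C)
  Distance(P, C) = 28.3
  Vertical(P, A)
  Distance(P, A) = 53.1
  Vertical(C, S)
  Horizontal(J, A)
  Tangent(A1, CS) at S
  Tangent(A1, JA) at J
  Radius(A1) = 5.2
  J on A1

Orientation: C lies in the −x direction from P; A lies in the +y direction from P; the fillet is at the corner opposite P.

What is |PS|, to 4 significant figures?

55.64

The virtual corner opposite P is at (-28.30, 53.10). Since A1 is tangent to CS there, VS ⟂ CS and A1 meets JA tangentially, so VJ is at right angles to JA, with radius 5.2, so the center V sits 5.2 in from both sides at V = (-23.10, 47.90). That places the tangent points at S = (-28.30, 47.90) on CS and J = (-23.10, 53.10) on JA. Then |PS| = |S − P| = 55.64.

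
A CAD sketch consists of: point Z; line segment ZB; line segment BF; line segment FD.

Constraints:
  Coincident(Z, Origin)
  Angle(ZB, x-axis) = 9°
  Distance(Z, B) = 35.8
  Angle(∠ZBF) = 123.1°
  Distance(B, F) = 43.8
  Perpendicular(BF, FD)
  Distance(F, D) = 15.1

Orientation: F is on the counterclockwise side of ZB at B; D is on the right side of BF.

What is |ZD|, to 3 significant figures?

77.8

Z is at the origin; ZB runs at 9.0° with length 35.8, so B = 35.8·(cos 9.0°, sin 9.0°) = (35.4, 5.60). ∠ZBF = 123.1°, so BF runs at 9.0° + (180° − 123.1°) = 65.9° from the x-axis; with |BF| = 43.8, F = B + 43.8·(cos 65.9°, sin 65.9°) = (53.2, 45.6). The perpendicularity gives FD at right angles to BF; with |FD| = 15.1 on the right of BF, D = F + 15.1·(0.913, -0.408) = (67.0, 39.4). Then |ZD| = |D − Z| = 77.8.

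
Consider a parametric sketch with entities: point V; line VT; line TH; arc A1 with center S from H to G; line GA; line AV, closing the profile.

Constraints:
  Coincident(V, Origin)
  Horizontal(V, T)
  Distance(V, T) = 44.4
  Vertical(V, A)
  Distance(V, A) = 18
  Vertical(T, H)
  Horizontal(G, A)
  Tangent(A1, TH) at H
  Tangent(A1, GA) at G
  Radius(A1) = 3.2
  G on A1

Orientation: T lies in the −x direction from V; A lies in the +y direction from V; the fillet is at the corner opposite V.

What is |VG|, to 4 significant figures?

44.96

The virtual corner opposite V is at (-44.40, 18.00). Tangency of A1 to TH means the radius SH is perpendicular to TH and the tangent condition forces SG to be normal to GA, with radius 3.2, so the center S sits 3.2 in from both sides at S = (-41.20, 14.80). That places the tangent points at H = (-44.40, 14.80) on TH and G = (-41.20, 18.00) on GA. Then |VG| = |G − V| = 44.96.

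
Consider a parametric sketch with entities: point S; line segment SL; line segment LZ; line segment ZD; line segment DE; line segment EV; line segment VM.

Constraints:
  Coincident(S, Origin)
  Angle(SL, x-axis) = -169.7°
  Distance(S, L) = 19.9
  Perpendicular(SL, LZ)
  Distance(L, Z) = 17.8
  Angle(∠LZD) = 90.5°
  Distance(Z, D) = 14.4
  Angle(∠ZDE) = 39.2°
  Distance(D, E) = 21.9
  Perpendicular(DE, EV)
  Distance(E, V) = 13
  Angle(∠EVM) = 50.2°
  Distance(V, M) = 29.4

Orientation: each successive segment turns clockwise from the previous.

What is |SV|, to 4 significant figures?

33.67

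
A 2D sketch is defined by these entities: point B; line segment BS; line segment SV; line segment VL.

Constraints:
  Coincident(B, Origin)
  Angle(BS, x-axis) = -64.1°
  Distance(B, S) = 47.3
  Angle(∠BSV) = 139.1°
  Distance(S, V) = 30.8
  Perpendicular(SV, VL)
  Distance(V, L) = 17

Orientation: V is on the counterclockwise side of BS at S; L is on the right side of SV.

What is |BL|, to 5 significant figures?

82.038

∠BSV = 139.1°, so SV runs at -64.1° + (180° − 139.1°) = -23.200° from the x-axis; with |SV| = 30.8, V = S + 30.8·(cos -23.200°, sin -23.200°) = (48.970, -54.682). SV is perpendicular to VL; with |VL| = 17.0 on the right of SV, L = V + 17.0·(-0.39394, -0.91914) = (42.273, -70.308). Then |BL| = |L − B| = 82.038.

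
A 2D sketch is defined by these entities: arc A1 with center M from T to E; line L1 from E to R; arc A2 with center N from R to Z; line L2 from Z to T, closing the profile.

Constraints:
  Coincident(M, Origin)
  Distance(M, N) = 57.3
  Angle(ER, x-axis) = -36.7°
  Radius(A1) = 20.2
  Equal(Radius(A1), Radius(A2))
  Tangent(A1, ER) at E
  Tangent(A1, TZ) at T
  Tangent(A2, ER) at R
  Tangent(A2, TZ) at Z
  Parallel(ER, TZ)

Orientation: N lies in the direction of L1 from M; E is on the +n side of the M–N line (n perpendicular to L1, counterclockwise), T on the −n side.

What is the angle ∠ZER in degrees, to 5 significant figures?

35.186°

Tangency of A1 to both parallel lines with radius 20.2 puts E and T at M ± 20.2·n: E = (12.072, 16.196), T = (-12.072, -16.196). Equal radii place R and Z the same way about N: R = N + 20.2·n = (58.014, -18.048), Z = N − 20.2·n = (33.870, -50.440). Then cos ∠ZER = EZ·ER / (|EZ||ER|), giving 35.186°.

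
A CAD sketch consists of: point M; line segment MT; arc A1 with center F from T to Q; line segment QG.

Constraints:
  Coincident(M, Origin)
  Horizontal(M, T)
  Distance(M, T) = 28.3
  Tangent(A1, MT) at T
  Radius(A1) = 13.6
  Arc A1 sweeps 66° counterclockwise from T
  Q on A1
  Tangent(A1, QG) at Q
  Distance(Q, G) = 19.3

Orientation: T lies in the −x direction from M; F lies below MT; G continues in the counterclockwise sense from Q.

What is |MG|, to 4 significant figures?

54.95

M is at the origin; M and T share the same y with |MT| = 28.3 and T on the −x side, so T = (-28.30, 0.000). The tangent condition forces FT to be normal to MT, so F = T + (0, -13.6) = (-28.30, -13.60). On A1, T sits at bearing 90° from F; a 66° counterclockwise sweep puts Q at bearing 156°, so Q = F + 13.6·(cos 156°, sin 156°) = (-40.72, -8.068). A1 meets QG tangentially, so FQ is at right angles to QG, so QG runs along (−sin 156°, cos 156°); with |QG| = 19.3, G = (-48.57, -25.70). Then |MG| = |G − M| = 54.95.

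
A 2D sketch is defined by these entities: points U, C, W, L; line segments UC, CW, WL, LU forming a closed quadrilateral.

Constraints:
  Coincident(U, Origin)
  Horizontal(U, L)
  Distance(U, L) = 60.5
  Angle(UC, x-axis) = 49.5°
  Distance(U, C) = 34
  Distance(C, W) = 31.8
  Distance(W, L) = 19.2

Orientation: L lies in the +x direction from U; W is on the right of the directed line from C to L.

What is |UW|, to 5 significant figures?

41.310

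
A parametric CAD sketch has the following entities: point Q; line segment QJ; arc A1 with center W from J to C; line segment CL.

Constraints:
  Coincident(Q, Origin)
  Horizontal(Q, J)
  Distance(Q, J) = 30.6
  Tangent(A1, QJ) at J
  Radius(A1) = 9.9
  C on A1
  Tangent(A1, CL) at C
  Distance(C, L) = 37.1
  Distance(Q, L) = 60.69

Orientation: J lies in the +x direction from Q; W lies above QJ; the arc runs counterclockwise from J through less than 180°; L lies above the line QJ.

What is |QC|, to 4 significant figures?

41.85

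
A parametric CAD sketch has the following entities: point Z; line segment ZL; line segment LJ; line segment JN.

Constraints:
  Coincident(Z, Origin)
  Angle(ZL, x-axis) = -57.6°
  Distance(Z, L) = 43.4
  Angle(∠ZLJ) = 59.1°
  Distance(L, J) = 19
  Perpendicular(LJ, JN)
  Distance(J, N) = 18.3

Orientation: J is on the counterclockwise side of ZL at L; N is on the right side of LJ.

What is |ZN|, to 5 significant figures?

55.637

Z is at the origin; ZL runs at -57.6° with length 43.4, so L = 43.4·(cos -57.6°, sin -57.6°) = (23.255, -36.644). ∠ZLJ = 59.1°, so LJ runs at -57.6° + (180° − 59.1°) = 63.300° from the x-axis; with |LJ| = 19.0, J = L + 19.0·(cos 63.300°, sin 63.300°) = (31.792, -19.670). LJ is perpendicular to JN; with |JN| = 18.3 on the right of LJ, N = J + 18.3·(0.89337, -0.44932) = (48.141, -27.892). Then |ZN| = |N − Z| = 55.637.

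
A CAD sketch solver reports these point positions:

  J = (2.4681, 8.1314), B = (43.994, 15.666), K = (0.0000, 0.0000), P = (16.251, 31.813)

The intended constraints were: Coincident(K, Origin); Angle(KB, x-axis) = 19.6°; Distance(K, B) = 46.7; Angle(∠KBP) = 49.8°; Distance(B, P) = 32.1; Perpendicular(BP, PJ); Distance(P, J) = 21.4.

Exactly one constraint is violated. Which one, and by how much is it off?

Distance(P, J) = 21.4 — off by 6.00.

K = (0.00, 0.00) ✓; KB at 19.60° ✓; |KB| = 46.70 ✓; ∠KBP = 49.80° ✓; |BP| = 32.10 ✓; ∠(BP, PJ) = 90.00° ✓; |PJ| = 27.40 ✗.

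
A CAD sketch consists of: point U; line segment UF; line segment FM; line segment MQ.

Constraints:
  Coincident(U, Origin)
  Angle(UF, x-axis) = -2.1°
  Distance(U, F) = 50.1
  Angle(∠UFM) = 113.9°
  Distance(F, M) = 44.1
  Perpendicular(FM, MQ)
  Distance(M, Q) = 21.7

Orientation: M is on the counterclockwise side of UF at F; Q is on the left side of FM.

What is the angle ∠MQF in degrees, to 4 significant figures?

63.80°

∠UFM = 113.9°, so FM runs at -2.1° + (180° − 113.9°) = 64.00° from the x-axis; with |FM| = 44.1, M = F + 44.1·(cos 64.00°, sin 64.00°) = (69.40, 37.80). FM ⟂ MQ; with |MQ| = 21.7 on the left of FM, Q = M + 21.7·(-0.8988, 0.4384) = (49.89, 47.31). Then cos ∠MQF = QM·QF / (|QM||QF|), giving 63.80°.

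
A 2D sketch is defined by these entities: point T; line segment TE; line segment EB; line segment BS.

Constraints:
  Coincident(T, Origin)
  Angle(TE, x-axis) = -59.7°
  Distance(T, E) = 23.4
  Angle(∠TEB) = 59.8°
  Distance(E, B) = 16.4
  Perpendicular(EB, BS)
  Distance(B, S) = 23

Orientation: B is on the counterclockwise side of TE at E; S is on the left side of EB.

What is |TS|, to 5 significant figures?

5.3978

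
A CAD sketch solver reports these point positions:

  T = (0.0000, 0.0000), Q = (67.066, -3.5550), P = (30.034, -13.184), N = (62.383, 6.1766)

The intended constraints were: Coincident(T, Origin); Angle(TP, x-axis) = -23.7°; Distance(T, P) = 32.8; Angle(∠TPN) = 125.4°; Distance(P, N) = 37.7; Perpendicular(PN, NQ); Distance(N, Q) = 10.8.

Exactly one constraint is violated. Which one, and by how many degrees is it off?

Perpendicular(PN, NQ) — off by 5.20°.

T = (0.00, 0.00) ✓; TP at -23.70° ✓; |TP| = 32.80 ✓; ∠TPN = 125.4° ✓; |PN| = 37.70 ✓; ∠(PN, NQ) = 95.20° ✗; |NQ| = 10.80 ✓.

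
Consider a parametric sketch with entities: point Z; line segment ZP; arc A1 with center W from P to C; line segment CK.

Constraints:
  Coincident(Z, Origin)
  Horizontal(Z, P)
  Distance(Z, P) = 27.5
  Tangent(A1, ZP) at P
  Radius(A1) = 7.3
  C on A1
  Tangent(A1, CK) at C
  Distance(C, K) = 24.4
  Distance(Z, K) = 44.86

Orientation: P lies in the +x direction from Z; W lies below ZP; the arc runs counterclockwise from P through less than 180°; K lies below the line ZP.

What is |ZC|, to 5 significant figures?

23.252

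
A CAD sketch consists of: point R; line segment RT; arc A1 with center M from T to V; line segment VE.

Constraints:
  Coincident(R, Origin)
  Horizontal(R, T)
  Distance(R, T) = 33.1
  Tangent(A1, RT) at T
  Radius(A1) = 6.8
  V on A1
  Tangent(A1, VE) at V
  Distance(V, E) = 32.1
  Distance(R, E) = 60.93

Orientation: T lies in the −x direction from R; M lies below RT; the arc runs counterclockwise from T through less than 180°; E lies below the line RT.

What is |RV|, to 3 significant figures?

39.8

R is at the origin; R and T share the same y with |RT| = 33.1 and T on the −x side, so T = (-33.1, 0.00). The tangent condition forces MT to be normal to RT, so M = T + (0, -6.8) = (-33.1, -6.80). Since MV ⟂ VE (tangency), |ME| = √(6.8² + 32.1²) = 32.8 regardless of where V sits on A1. So E lies on both circle(R, 60.93) and circle(M, 32.8); the below-RT intersection is E = (-49.9, -35.0). V is the foot of the tangent from E: V = (-39.5, -4.61).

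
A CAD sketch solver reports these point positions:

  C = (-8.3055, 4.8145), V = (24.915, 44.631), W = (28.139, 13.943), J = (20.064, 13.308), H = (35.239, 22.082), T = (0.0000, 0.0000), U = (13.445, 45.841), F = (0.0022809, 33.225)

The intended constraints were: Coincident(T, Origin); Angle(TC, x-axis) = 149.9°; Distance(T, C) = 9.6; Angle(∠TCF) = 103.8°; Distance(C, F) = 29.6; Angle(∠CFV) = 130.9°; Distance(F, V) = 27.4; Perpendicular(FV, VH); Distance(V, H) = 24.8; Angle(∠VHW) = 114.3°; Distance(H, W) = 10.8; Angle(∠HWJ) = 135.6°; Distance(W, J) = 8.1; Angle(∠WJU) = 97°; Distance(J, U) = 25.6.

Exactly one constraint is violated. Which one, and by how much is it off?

Distance(J, U) = 25.6 — off by 7.60.

T = (0.00, 0.00) ✓; TC at 149.9° ✓; |TC| = 9.600 ✓; ∠TCF = 103.8° ✓; |CF| = 29.60 ✓; ∠CFV = 130.9° ✓; |FV| = 27.40 ✓; ∠(FV, VH) = 90.00° ✓; |VH| = 24.80 ✓; ∠VHW = 114.3° ✓; |HW| = 10.80 ✓; ∠HWJ = 135.6° ✓; |WJ| = 8.100 ✓; ∠WJU = 97.00° ✓; |JU| = 33.20 ✗.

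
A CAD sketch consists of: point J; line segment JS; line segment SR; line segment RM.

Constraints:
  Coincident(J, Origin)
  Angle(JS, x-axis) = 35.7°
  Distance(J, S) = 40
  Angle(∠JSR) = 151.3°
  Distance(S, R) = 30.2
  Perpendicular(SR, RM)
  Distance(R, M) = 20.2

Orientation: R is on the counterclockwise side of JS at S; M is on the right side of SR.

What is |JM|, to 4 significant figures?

76.26

∠JSR = 151.3°, so SR runs at 35.7° + (180° − 151.3°) = 64.40° from the x-axis; with |SR| = 30.2, R = S + 30.2·(cos 64.40°, sin 64.40°) = (45.53, 50.58). SR ⟂ RM; with |RM| = 20.2 on the right of SR, M = R + 20.2·(0.9018, -0.4321) = (63.75, 41.85). Then |JM| = |M − J| = 76.26.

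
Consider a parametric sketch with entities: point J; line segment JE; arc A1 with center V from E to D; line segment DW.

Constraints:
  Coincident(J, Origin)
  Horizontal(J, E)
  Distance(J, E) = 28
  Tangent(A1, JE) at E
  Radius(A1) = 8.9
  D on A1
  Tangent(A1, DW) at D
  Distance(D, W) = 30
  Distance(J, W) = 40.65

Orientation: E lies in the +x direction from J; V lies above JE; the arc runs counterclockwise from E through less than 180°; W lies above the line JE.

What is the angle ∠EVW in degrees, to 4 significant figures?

156.4°

Checks: |JE| = 28.00 ✓; |VD| = 8.900 ✓; ∠(VD, DW) = 90.00° ✓; |DW| = 30.00 ✓; |JW| = 40.65 ✓.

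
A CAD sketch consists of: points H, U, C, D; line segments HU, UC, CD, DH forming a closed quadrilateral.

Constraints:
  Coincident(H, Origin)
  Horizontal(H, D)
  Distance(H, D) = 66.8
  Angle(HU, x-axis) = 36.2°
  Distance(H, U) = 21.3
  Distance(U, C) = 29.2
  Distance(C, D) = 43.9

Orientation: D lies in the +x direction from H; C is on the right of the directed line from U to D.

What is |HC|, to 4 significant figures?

29.92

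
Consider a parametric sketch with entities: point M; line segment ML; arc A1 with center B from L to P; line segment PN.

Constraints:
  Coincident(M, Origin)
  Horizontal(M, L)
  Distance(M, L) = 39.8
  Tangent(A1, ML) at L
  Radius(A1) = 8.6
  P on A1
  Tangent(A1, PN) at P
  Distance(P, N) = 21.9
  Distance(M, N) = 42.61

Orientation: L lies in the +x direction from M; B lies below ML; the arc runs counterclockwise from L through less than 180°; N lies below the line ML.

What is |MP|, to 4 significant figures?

32.27

M is at the origin; M and L share the same y with |ML| = 39.8 and L on the +x side, so L = (39.80, 0.000). The tangent condition forces BL to be normal to ML, so B = L + (0, -8.6) = (39.80, -8.600). Since BP ⟂ PN (tangency), |BN| = √(8.6² + 21.9²) = 23.53 regardless of where P sits on A1. So N lies on both circle(M, 42.61) and circle(B, 23.53); the below-ML intersection is N = (30.19, -30.07). P is the foot of the tangent from N: P = (31.21, -8.198).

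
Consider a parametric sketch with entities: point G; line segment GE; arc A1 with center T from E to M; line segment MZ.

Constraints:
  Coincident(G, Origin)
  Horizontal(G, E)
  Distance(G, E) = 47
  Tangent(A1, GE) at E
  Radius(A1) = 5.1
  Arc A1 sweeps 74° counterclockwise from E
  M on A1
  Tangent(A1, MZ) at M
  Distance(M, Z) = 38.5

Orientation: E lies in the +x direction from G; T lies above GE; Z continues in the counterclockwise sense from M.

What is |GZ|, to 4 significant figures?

74.60

On A1, E sits at bearing -90° from T; a 74° counterclockwise sweep puts M at bearing -16°, so M = T + 5.1·(cos -16°, sin -16°) = (51.90, 3.694). Since A1 is tangent to MZ there, TM ⟂ MZ, so MZ runs along (−sin -16°, cos -16°); with |MZ| = 38.5, Z = (62.51, 40.70). Then |GZ| = |Z − G| = 74.60.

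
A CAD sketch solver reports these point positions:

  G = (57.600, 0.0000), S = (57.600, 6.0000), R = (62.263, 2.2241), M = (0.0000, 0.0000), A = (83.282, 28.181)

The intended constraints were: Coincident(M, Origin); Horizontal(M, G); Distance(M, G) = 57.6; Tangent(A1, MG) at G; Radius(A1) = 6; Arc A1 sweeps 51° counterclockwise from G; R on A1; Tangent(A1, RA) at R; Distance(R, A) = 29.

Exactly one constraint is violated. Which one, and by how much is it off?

Distance(R, A) = 29 — off by 4.40.

M = (0.00, 0.00) ✓; M.y = 0.00, G.y = 0.00 ✓; |MG| = 57.60 ✓; ∠(SG, GM) = 90.00° ✓; |SG| = 6.000 ✓; bearing(S→R) − bearing(S→G) = 51.00° ✓; |SR| = 6.000 ✓; ∠(SR, RA) = 90.00° ✓; |RA| = 33.40 ✗.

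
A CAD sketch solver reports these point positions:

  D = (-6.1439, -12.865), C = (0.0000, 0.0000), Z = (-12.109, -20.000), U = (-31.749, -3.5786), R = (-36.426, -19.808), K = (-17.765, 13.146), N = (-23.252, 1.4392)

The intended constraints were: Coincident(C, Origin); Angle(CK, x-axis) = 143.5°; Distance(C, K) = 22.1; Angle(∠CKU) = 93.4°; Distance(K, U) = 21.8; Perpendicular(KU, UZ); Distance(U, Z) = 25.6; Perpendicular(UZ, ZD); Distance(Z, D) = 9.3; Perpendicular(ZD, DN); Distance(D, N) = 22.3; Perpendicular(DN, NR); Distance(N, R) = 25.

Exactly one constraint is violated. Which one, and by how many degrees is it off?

Perpendicular(DN, NR) — off by 8.10°.

C = (0.00, 0.00) ✓; CK at 143.5° ✓; |CK| = 22.10 ✓; ∠CKU = 93.40° ✓; |KU| = 21.80 ✓; ∠(KU, UZ) = 90.00° ✓; |UZ| = 25.60 ✓; ∠(UZ, ZD) = 90.00° ✓; |ZD| = 9.300 ✓; ∠(ZD, DN) = 90.00° ✓; |DN| = 22.30 ✓; ∠(DN, NR) = 98.10° ✗; |NR| = 25.00 ✓.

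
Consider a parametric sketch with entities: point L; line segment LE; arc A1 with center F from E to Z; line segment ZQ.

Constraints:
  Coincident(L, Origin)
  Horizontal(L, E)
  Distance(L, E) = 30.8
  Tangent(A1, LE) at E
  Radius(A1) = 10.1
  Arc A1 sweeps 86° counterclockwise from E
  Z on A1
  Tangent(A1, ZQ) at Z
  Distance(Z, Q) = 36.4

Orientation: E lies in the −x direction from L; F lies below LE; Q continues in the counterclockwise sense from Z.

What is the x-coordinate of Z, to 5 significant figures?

-40.875

The tangent condition forces FE to be normal to LE, so F = E + (0, -10.1) = (-30.800, -10.100). On A1, E sits at bearing 90° from F; an 86° counterclockwise sweep puts Z at bearing 176°, so Z = F + 10.1·(cos 176°, sin 176°) = (-40.875, -9.3955). So Z.x = -40.875.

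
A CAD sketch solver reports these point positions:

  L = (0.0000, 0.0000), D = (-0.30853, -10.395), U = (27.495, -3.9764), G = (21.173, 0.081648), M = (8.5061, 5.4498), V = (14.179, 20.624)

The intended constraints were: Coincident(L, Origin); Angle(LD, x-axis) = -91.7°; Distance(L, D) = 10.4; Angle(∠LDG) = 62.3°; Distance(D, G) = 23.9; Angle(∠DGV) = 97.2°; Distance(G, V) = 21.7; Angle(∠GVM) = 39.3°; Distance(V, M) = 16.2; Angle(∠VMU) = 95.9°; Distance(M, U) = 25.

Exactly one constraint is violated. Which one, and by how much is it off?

Distance(M, U) = 25 — off by 3.80.

L = (0.00, 0.00) ✓; LD at -91.70° ✓; |LD| = 10.40 ✓; ∠LDG = 62.30° ✓; |DG| = 23.90 ✓; ∠DGV = 97.20° ✓; |GV| = 21.70 ✓; ∠GVM = 39.30° ✓; |VM| = 16.20 ✓; ∠VMU = 95.90° ✓; |MU| = 21.20 ✗.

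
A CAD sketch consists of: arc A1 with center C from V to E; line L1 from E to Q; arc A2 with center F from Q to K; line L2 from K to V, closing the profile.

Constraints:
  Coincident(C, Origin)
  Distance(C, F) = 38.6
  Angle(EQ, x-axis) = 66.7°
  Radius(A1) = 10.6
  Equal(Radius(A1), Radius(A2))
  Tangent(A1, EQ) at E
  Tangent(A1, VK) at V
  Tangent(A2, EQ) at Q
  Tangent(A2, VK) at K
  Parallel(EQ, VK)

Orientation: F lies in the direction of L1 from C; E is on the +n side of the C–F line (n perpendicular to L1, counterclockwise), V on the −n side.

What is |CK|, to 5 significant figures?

40.029

Tangency of A1 to both parallel lines with radius 10.6 puts E and V at C ± 10.6·n: E = (-9.7355, 4.1928), V = (9.7355, -4.1928). Equal radii place Q and K the same way about F: Q = F + 10.6·n = (5.5325, 39.645), K = F − 10.6·n = (25.004, 31.259). Then |CK| = |K − C| = 40.029.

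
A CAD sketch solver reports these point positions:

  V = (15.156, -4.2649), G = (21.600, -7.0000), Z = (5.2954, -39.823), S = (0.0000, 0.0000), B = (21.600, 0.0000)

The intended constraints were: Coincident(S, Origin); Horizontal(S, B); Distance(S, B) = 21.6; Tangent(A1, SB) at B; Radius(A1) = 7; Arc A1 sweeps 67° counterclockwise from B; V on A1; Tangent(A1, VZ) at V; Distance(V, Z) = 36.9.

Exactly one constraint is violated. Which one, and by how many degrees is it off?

Tangent(A1, VZ) at V — off by 7.50°.

S = (0.00, 0.00) ✓; S.y = 0.00, B.y = 0.00 ✓; |SB| = 21.60 ✓; ∠(GB, BS) = 90.00° ✓; |GB| = 7.000 ✓; bearing(G→V) − bearing(G→B) = 67.00° ✓; |GV| = 7.000 ✓; ∠(GV, VZ) = 82.50° ✗; |VZ| = 36.90 ✓.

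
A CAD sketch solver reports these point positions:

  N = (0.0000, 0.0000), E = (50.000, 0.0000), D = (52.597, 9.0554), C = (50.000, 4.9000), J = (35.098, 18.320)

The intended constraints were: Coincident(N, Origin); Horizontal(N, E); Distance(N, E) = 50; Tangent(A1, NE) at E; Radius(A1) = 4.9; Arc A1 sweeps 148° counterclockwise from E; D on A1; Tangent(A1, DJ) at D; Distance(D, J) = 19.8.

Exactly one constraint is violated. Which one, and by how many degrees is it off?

Tangent(A1, DJ) at D — off by 4.11°.

N = (0.00, 0.00) ✓; N.y = 0.00, E.y = 0.00 ✓; |NE| = 50.00 ✓; ∠(CE, EN) = 90.00° ✓; |CE| = 4.900 ✓; bearing(C→D) − bearing(C→E) = 148.0° ✓; |CD| = 4.900 ✓; ∠(CD, DJ) = 85.89° ✗; |DJ| = 19.80 ✓.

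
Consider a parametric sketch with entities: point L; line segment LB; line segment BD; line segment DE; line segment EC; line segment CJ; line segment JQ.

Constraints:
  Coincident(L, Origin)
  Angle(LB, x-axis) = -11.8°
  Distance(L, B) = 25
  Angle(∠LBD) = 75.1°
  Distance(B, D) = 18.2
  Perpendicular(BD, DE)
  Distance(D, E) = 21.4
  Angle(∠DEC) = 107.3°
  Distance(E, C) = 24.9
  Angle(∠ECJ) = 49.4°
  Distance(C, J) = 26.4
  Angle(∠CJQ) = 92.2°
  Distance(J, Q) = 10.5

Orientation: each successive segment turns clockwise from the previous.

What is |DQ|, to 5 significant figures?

9.0561

∠ECJ = 49.4° gives CJ at -50.000° from the x-axis; with |CJ| = 26.4, J = (18.212, -7.4143). ∠CJQ = 92.2° gives JQ at -137.80° from the x-axis; with |JQ| = 10.5, Q = (10.434, -14.467). Then |DQ| = |Q − D| = 9.0561.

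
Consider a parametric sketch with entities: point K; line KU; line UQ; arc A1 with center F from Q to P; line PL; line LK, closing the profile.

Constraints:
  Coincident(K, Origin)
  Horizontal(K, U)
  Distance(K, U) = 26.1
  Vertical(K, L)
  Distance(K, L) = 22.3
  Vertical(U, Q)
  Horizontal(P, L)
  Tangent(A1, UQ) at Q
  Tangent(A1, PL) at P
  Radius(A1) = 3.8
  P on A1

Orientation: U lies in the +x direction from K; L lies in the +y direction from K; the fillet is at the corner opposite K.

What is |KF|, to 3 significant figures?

29.0

KL is vertical with |KL| = 22.3 and L on the +y side, so L = (0.00, 22.3). The virtual corner opposite K is at (26.1, 22.3). The tangent condition forces FQ to be normal to UQ and since A1 is tangent to PL there, FP ⟂ PL, with radius 3.8, so the center F sits 3.8 in from both sides at F = (22.3, 18.5). Then |KF| = |F − K| = 29.0.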